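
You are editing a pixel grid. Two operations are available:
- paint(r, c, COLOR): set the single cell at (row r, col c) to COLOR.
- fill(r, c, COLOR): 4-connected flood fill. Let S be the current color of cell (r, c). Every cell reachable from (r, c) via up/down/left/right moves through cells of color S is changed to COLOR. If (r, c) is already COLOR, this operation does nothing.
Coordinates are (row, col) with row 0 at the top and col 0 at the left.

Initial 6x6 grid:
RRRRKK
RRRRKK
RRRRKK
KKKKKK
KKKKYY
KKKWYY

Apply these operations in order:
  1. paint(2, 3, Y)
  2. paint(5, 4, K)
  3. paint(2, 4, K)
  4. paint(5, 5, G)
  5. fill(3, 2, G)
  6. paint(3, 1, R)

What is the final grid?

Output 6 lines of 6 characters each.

After op 1 paint(2,3,Y):
RRRRKK
RRRRKK
RRRYKK
KKKKKK
KKKKYY
KKKWYY
After op 2 paint(5,4,K):
RRRRKK
RRRRKK
RRRYKK
KKKKKK
KKKKYY
KKKWKY
After op 3 paint(2,4,K):
RRRRKK
RRRRKK
RRRYKK
KKKKKK
KKKKYY
KKKWKY
After op 4 paint(5,5,G):
RRRRKK
RRRRKK
RRRYKK
KKKKKK
KKKKYY
KKKWKG
After op 5 fill(3,2,G) [19 cells changed]:
RRRRGG
RRRRGG
RRRYGG
GGGGGG
GGGGYY
GGGWKG
After op 6 paint(3,1,R):
RRRRGG
RRRRGG
RRRYGG
GRGGGG
GGGGYY
GGGWKG

Answer: RRRRGG
RRRRGG
RRRYGG
GRGGGG
GGGGYY
GGGWKG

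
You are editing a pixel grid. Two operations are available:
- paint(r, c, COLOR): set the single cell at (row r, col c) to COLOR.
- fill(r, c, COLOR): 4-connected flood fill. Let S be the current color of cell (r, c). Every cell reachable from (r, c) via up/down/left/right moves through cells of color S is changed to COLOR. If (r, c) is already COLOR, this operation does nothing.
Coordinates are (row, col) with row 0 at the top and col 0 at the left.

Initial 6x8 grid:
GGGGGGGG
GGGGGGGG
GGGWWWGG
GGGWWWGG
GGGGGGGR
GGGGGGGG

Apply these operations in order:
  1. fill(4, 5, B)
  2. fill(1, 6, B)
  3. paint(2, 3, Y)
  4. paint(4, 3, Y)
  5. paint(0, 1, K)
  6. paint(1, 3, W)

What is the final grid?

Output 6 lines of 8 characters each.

Answer: BKBBBBBB
BBBWBBBB
BBBYWWBB
BBBWWWBB
BBBYBBBR
BBBBBBBB

Derivation:
After op 1 fill(4,5,B) [41 cells changed]:
BBBBBBBB
BBBBBBBB
BBBWWWBB
BBBWWWBB
BBBBBBBR
BBBBBBBB
After op 2 fill(1,6,B) [0 cells changed]:
BBBBBBBB
BBBBBBBB
BBBWWWBB
BBBWWWBB
BBBBBBBR
BBBBBBBB
After op 3 paint(2,3,Y):
BBBBBBBB
BBBBBBBB
BBBYWWBB
BBBWWWBB
BBBBBBBR
BBBBBBBB
After op 4 paint(4,3,Y):
BBBBBBBB
BBBBBBBB
BBBYWWBB
BBBWWWBB
BBBYBBBR
BBBBBBBB
After op 5 paint(0,1,K):
BKBBBBBB
BBBBBBBB
BBBYWWBB
BBBWWWBB
BBBYBBBR
BBBBBBBB
After op 6 paint(1,3,W):
BKBBBBBB
BBBWBBBB
BBBYWWBB
BBBWWWBB
BBBYBBBR
BBBBBBBB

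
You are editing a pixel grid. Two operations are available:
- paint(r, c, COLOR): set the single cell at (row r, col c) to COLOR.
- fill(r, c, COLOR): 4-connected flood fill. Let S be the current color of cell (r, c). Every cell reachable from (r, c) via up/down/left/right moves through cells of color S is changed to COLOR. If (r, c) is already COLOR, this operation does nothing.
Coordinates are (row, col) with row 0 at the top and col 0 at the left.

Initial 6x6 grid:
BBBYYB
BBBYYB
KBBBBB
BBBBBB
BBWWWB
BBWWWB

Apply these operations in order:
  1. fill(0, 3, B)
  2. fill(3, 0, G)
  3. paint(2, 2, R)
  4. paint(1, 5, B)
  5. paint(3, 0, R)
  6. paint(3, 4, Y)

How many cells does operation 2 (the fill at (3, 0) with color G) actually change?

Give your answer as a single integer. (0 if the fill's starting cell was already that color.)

Answer: 29

Derivation:
After op 1 fill(0,3,B) [4 cells changed]:
BBBBBB
BBBBBB
KBBBBB
BBBBBB
BBWWWB
BBWWWB
After op 2 fill(3,0,G) [29 cells changed]:
GGGGGG
GGGGGG
KGGGGG
GGGGGG
GGWWWG
GGWWWG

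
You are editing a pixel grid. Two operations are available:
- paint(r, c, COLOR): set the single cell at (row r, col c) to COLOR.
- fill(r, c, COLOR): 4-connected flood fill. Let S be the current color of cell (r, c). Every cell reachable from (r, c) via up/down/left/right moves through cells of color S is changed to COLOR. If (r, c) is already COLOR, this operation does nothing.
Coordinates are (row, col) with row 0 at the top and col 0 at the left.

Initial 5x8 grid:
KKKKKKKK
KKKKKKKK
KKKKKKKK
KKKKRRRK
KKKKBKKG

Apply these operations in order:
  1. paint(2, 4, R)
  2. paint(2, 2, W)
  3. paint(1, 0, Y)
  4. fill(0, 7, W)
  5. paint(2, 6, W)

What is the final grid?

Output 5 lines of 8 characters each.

After op 1 paint(2,4,R):
KKKKKKKK
KKKKKKKK
KKKKRKKK
KKKKRRRK
KKKKBKKG
After op 2 paint(2,2,W):
KKKKKKKK
KKKKKKKK
KKWKRKKK
KKKKRRRK
KKKKBKKG
After op 3 paint(1,0,Y):
KKKKKKKK
YKKKKKKK
KKWKRKKK
KKKKRRRK
KKKKBKKG
After op 4 fill(0,7,W) [30 cells changed]:
WWWWWWWW
YWWWWWWW
WWWWRWWW
WWWWRRRW
WWWWBKKG
After op 5 paint(2,6,W):
WWWWWWWW
YWWWWWWW
WWWWRWWW
WWWWRRRW
WWWWBKKG

Answer: WWWWWWWW
YWWWWWWW
WWWWRWWW
WWWWRRRW
WWWWBKKG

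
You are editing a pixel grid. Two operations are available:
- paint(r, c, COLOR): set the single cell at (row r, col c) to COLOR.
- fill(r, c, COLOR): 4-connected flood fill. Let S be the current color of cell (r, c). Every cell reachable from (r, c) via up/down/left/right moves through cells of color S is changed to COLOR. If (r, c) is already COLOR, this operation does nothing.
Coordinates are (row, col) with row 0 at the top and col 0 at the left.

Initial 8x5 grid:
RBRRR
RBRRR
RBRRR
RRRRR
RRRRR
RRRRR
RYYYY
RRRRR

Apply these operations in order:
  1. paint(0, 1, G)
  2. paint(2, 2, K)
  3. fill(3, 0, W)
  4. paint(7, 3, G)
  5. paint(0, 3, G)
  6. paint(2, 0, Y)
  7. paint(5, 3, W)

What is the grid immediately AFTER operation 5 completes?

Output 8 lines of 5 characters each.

After op 1 paint(0,1,G):
RGRRR
RBRRR
RBRRR
RRRRR
RRRRR
RRRRR
RYYYY
RRRRR
After op 2 paint(2,2,K):
RGRRR
RBRRR
RBKRR
RRRRR
RRRRR
RRRRR
RYYYY
RRRRR
After op 3 fill(3,0,W) [32 cells changed]:
WGWWW
WBWWW
WBKWW
WWWWW
WWWWW
WWWWW
WYYYY
WWWWW
After op 4 paint(7,3,G):
WGWWW
WBWWW
WBKWW
WWWWW
WWWWW
WWWWW
WYYYY
WWWGW
After op 5 paint(0,3,G):
WGWGW
WBWWW
WBKWW
WWWWW
WWWWW
WWWWW
WYYYY
WWWGW

Answer: WGWGW
WBWWW
WBKWW
WWWWW
WWWWW
WWWWW
WYYYY
WWWGW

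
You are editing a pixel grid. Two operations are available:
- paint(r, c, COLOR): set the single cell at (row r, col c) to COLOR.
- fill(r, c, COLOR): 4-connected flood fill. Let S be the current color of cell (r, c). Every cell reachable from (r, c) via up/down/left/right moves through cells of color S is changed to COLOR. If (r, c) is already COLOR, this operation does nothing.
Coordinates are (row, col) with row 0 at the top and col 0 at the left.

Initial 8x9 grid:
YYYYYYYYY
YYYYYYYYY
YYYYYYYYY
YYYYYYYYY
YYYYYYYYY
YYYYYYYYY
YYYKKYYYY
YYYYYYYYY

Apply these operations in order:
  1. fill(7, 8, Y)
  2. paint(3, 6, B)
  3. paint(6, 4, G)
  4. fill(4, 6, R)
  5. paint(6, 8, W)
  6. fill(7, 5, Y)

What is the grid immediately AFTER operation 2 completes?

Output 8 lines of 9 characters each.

Answer: YYYYYYYYY
YYYYYYYYY
YYYYYYYYY
YYYYYYBYY
YYYYYYYYY
YYYYYYYYY
YYYKKYYYY
YYYYYYYYY

Derivation:
After op 1 fill(7,8,Y) [0 cells changed]:
YYYYYYYYY
YYYYYYYYY
YYYYYYYYY
YYYYYYYYY
YYYYYYYYY
YYYYYYYYY
YYYKKYYYY
YYYYYYYYY
After op 2 paint(3,6,B):
YYYYYYYYY
YYYYYYYYY
YYYYYYYYY
YYYYYYBYY
YYYYYYYYY
YYYYYYYYY
YYYKKYYYY
YYYYYYYYY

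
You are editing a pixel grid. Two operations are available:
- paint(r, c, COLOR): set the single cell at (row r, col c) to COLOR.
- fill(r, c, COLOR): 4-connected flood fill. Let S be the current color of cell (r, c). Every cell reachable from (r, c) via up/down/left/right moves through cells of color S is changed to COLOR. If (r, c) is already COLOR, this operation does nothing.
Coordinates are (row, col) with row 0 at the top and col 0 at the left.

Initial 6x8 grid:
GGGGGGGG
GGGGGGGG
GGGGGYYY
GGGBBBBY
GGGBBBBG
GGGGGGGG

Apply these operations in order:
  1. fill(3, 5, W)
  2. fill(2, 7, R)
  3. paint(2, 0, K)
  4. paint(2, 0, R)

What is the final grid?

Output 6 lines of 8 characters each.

After op 1 fill(3,5,W) [8 cells changed]:
GGGGGGGG
GGGGGGGG
GGGGGYYY
GGGWWWWY
GGGWWWWG
GGGGGGGG
After op 2 fill(2,7,R) [4 cells changed]:
GGGGGGGG
GGGGGGGG
GGGGGRRR
GGGWWWWR
GGGWWWWG
GGGGGGGG
After op 3 paint(2,0,K):
GGGGGGGG
GGGGGGGG
KGGGGRRR
GGGWWWWR
GGGWWWWG
GGGGGGGG
After op 4 paint(2,0,R):
GGGGGGGG
GGGGGGGG
RGGGGRRR
GGGWWWWR
GGGWWWWG
GGGGGGGG

Answer: GGGGGGGG
GGGGGGGG
RGGGGRRR
GGGWWWWR
GGGWWWWG
GGGGGGGG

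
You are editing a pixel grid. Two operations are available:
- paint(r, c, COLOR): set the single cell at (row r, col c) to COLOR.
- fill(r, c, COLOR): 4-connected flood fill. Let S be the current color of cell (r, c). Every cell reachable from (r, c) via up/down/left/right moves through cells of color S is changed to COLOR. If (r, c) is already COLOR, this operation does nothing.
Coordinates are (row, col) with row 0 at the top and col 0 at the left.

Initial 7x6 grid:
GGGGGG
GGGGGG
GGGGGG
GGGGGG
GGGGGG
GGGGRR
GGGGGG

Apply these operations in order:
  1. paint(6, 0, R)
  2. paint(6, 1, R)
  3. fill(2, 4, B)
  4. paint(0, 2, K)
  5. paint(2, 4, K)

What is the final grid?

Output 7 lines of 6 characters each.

Answer: BBKBBB
BBBBBB
BBBBKB
BBBBBB
BBBBBB
BBBBRR
RRBBBB

Derivation:
After op 1 paint(6,0,R):
GGGGGG
GGGGGG
GGGGGG
GGGGGG
GGGGGG
GGGGRR
RGGGGG
After op 2 paint(6,1,R):
GGGGGG
GGGGGG
GGGGGG
GGGGGG
GGGGGG
GGGGRR
RRGGGG
After op 3 fill(2,4,B) [38 cells changed]:
BBBBBB
BBBBBB
BBBBBB
BBBBBB
BBBBBB
BBBBRR
RRBBBB
After op 4 paint(0,2,K):
BBKBBB
BBBBBB
BBBBBB
BBBBBB
BBBBBB
BBBBRR
RRBBBB
After op 5 paint(2,4,K):
BBKBBB
BBBBBB
BBBBKB
BBBBBB
BBBBBB
BBBBRR
RRBBBB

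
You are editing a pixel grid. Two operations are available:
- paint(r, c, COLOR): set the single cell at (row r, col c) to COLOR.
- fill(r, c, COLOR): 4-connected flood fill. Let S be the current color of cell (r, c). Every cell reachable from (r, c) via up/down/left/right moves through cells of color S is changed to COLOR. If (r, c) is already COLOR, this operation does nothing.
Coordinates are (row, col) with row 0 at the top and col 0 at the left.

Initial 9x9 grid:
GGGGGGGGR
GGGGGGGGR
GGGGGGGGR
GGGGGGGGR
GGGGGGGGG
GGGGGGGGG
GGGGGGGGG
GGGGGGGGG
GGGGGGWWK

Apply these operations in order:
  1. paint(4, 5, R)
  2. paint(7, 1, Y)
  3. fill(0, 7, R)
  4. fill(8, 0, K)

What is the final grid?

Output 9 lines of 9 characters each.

Answer: KKKKKKKKK
KKKKKKKKK
KKKKKKKKK
KKKKKKKKK
KKKKKKKKK
KKKKKKKKK
KKKKKKKKK
KYKKKKKKK
KKKKKKWWK

Derivation:
After op 1 paint(4,5,R):
GGGGGGGGR
GGGGGGGGR
GGGGGGGGR
GGGGGGGGR
GGGGGRGGG
GGGGGGGGG
GGGGGGGGG
GGGGGGGGG
GGGGGGWWK
After op 2 paint(7,1,Y):
GGGGGGGGR
GGGGGGGGR
GGGGGGGGR
GGGGGGGGR
GGGGGRGGG
GGGGGGGGG
GGGGGGGGG
GYGGGGGGG
GGGGGGWWK
After op 3 fill(0,7,R) [72 cells changed]:
RRRRRRRRR
RRRRRRRRR
RRRRRRRRR
RRRRRRRRR
RRRRRRRRR
RRRRRRRRR
RRRRRRRRR
RYRRRRRRR
RRRRRRWWK
After op 4 fill(8,0,K) [77 cells changed]:
KKKKKKKKK
KKKKKKKKK
KKKKKKKKK
KKKKKKKKK
KKKKKKKKK
KKKKKKKKK
KKKKKKKKK
KYKKKKKKK
KKKKKKWWK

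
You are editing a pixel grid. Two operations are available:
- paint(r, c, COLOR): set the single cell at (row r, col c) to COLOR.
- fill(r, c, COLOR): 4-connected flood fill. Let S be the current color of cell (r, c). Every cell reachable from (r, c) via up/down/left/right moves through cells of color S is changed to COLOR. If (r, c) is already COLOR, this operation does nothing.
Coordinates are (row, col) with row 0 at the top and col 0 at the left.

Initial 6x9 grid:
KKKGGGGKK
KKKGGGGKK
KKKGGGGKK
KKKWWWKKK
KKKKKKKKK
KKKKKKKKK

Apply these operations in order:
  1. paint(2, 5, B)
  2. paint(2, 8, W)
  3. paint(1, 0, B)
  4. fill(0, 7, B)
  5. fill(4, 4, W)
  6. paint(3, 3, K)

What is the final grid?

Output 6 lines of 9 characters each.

After op 1 paint(2,5,B):
KKKGGGGKK
KKKGGGGKK
KKKGGBGKK
KKKWWWKKK
KKKKKKKKK
KKKKKKKKK
After op 2 paint(2,8,W):
KKKGGGGKK
KKKGGGGKK
KKKGGBGKW
KKKWWWKKK
KKKKKKKKK
KKKKKKKKK
After op 3 paint(1,0,B):
KKKGGGGKK
BKKGGGGKK
KKKGGBGKW
KKKWWWKKK
KKKKKKKKK
KKKKKKKKK
After op 4 fill(0,7,B) [37 cells changed]:
BBBGGGGBB
BBBGGGGBB
BBBGGBGBW
BBBWWWBBB
BBBBBBBBB
BBBBBBBBB
After op 5 fill(4,4,W) [38 cells changed]:
WWWGGGGWW
WWWGGGGWW
WWWGGBGWW
WWWWWWWWW
WWWWWWWWW
WWWWWWWWW
After op 6 paint(3,3,K):
WWWGGGGWW
WWWGGGGWW
WWWGGBGWW
WWWKWWWWW
WWWWWWWWW
WWWWWWWWW

Answer: WWWGGGGWW
WWWGGGGWW
WWWGGBGWW
WWWKWWWWW
WWWWWWWWW
WWWWWWWWW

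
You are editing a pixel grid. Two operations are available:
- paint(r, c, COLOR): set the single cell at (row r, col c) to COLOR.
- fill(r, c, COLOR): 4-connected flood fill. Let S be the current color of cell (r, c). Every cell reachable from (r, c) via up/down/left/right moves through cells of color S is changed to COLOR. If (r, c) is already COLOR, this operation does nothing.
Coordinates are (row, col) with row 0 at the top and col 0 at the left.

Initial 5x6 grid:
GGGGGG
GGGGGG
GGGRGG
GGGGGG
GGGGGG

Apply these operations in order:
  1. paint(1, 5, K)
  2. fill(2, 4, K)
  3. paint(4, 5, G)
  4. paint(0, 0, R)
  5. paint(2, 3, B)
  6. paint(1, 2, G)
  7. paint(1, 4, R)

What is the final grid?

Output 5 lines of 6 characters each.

Answer: RKKKKK
KKGKRK
KKKBKK
KKKKKK
KKKKKG

Derivation:
After op 1 paint(1,5,K):
GGGGGG
GGGGGK
GGGRGG
GGGGGG
GGGGGG
After op 2 fill(2,4,K) [28 cells changed]:
KKKKKK
KKKKKK
KKKRKK
KKKKKK
KKKKKK
After op 3 paint(4,5,G):
KKKKKK
KKKKKK
KKKRKK
KKKKKK
KKKKKG
After op 4 paint(0,0,R):
RKKKKK
KKKKKK
KKKRKK
KKKKKK
KKKKKG
After op 5 paint(2,3,B):
RKKKKK
KKKKKK
KKKBKK
KKKKKK
KKKKKG
After op 6 paint(1,2,G):
RKKKKK
KKGKKK
KKKBKK
KKKKKK
KKKKKG
After op 7 paint(1,4,R):
RKKKKK
KKGKRK
KKKBKK
KKKKKK
KKKKKG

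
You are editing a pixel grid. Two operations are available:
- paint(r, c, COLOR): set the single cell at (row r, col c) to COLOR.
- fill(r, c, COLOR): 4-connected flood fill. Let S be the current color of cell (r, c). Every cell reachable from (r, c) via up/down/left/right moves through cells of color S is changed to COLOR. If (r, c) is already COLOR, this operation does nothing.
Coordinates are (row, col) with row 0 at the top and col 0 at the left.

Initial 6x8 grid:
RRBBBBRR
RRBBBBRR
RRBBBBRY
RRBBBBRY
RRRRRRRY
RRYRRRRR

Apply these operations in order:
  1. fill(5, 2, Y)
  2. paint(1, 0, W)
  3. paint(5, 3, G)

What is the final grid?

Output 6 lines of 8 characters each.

After op 1 fill(5,2,Y) [0 cells changed]:
RRBBBBRR
RRBBBBRR
RRBBBBRY
RRBBBBRY
RRRRRRRY
RRYRRRRR
After op 2 paint(1,0,W):
RRBBBBRR
WRBBBBRR
RRBBBBRY
RRBBBBRY
RRRRRRRY
RRYRRRRR
After op 3 paint(5,3,G):
RRBBBBRR
WRBBBBRR
RRBBBBRY
RRBBBBRY
RRRRRRRY
RRYGRRRR

Answer: RRBBBBRR
WRBBBBRR
RRBBBBRY
RRBBBBRY
RRRRRRRY
RRYGRRRR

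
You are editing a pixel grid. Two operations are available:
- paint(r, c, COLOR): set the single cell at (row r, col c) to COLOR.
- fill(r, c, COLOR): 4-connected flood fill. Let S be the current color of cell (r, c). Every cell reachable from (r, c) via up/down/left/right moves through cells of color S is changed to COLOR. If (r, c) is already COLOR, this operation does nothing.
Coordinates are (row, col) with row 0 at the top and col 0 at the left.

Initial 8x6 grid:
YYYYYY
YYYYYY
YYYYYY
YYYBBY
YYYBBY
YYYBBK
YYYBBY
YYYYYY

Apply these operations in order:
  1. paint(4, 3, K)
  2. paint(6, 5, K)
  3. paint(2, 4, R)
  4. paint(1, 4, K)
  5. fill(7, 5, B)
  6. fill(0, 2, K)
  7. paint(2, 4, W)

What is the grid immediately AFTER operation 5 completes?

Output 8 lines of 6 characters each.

Answer: BBBBBB
BBBBKB
BBBBRB
BBBBBB
BBBKBB
BBBBBK
BBBBBK
BBBBBB

Derivation:
After op 1 paint(4,3,K):
YYYYYY
YYYYYY
YYYYYY
YYYBBY
YYYKBY
YYYBBK
YYYBBY
YYYYYY
After op 2 paint(6,5,K):
YYYYYY
YYYYYY
YYYYYY
YYYBBY
YYYKBY
YYYBBK
YYYBBK
YYYYYY
After op 3 paint(2,4,R):
YYYYYY
YYYYYY
YYYYRY
YYYBBY
YYYKBY
YYYBBK
YYYBBK
YYYYYY
After op 4 paint(1,4,K):
YYYYYY
YYYYKY
YYYYRY
YYYBBY
YYYKBY
YYYBBK
YYYBBK
YYYYYY
After op 5 fill(7,5,B) [36 cells changed]:
BBBBBB
BBBBKB
BBBBRB
BBBBBB
BBBKBB
BBBBBK
BBBBBK
BBBBBB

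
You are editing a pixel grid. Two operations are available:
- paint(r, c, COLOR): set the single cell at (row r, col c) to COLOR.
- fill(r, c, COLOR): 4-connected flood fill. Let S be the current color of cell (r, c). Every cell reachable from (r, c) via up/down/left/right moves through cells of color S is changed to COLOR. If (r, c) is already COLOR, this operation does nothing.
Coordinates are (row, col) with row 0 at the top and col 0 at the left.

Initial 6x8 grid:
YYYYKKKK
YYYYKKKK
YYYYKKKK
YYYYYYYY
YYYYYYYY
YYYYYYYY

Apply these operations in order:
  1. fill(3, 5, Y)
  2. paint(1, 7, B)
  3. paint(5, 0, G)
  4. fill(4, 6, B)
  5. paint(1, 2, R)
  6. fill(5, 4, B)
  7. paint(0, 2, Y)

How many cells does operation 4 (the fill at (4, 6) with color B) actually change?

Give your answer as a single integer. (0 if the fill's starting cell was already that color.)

Answer: 35

Derivation:
After op 1 fill(3,5,Y) [0 cells changed]:
YYYYKKKK
YYYYKKKK
YYYYKKKK
YYYYYYYY
YYYYYYYY
YYYYYYYY
After op 2 paint(1,7,B):
YYYYKKKK
YYYYKKKB
YYYYKKKK
YYYYYYYY
YYYYYYYY
YYYYYYYY
After op 3 paint(5,0,G):
YYYYKKKK
YYYYKKKB
YYYYKKKK
YYYYYYYY
YYYYYYYY
GYYYYYYY
After op 4 fill(4,6,B) [35 cells changed]:
BBBBKKKK
BBBBKKKB
BBBBKKKK
BBBBBBBB
BBBBBBBB
GBBBBBBB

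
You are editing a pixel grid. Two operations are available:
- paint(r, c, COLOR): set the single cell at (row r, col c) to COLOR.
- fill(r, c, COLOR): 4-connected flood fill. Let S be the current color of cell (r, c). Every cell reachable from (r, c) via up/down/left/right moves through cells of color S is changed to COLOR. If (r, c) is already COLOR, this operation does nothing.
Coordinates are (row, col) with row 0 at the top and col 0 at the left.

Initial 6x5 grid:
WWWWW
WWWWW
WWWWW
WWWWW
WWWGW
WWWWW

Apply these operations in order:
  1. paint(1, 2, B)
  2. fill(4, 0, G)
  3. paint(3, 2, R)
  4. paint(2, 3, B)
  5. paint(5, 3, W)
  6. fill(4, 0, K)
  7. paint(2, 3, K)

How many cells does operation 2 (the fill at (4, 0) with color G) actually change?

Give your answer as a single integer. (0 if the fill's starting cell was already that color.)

Answer: 28

Derivation:
After op 1 paint(1,2,B):
WWWWW
WWBWW
WWWWW
WWWWW
WWWGW
WWWWW
After op 2 fill(4,0,G) [28 cells changed]:
GGGGG
GGBGG
GGGGG
GGGGG
GGGGG
GGGGG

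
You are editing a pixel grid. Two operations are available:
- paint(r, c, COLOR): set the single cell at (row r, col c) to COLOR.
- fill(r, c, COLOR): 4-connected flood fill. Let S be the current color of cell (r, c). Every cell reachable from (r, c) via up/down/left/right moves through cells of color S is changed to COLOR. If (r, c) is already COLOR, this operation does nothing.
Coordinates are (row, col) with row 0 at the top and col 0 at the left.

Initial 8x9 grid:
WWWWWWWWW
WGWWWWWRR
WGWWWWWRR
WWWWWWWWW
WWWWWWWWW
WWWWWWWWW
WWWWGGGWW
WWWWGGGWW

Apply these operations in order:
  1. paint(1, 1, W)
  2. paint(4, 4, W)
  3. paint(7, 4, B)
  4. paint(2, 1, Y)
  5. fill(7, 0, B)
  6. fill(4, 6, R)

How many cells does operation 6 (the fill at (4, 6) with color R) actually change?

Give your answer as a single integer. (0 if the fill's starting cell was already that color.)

After op 1 paint(1,1,W):
WWWWWWWWW
WWWWWWWRR
WGWWWWWRR
WWWWWWWWW
WWWWWWWWW
WWWWWWWWW
WWWWGGGWW
WWWWGGGWW
After op 2 paint(4,4,W):
WWWWWWWWW
WWWWWWWRR
WGWWWWWRR
WWWWWWWWW
WWWWWWWWW
WWWWWWWWW
WWWWGGGWW
WWWWGGGWW
After op 3 paint(7,4,B):
WWWWWWWWW
WWWWWWWRR
WGWWWWWRR
WWWWWWWWW
WWWWWWWWW
WWWWWWWWW
WWWWGGGWW
WWWWBGGWW
After op 4 paint(2,1,Y):
WWWWWWWWW
WWWWWWWRR
WYWWWWWRR
WWWWWWWWW
WWWWWWWWW
WWWWWWWWW
WWWWGGGWW
WWWWBGGWW
After op 5 fill(7,0,B) [61 cells changed]:
BBBBBBBBB
BBBBBBBRR
BYBBBBBRR
BBBBBBBBB
BBBBBBBBB
BBBBBBBBB
BBBBGGGBB
BBBBBGGBB
After op 6 fill(4,6,R) [62 cells changed]:
RRRRRRRRR
RRRRRRRRR
RYRRRRRRR
RRRRRRRRR
RRRRRRRRR
RRRRRRRRR
RRRRGGGRR
RRRRRGGRR

Answer: 62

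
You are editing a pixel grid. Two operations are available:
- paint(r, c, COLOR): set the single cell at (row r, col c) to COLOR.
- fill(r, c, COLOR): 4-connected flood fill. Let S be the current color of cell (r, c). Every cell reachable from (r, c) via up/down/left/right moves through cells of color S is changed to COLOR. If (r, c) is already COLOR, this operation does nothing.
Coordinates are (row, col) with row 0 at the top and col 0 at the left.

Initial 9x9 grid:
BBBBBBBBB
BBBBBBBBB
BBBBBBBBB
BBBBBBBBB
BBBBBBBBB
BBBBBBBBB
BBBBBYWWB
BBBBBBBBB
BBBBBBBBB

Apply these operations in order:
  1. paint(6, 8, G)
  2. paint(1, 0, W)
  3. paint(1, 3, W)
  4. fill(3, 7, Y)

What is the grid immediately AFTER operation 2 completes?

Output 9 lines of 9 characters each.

After op 1 paint(6,8,G):
BBBBBBBBB
BBBBBBBBB
BBBBBBBBB
BBBBBBBBB
BBBBBBBBB
BBBBBBBBB
BBBBBYWWG
BBBBBBBBB
BBBBBBBBB
After op 2 paint(1,0,W):
BBBBBBBBB
WBBBBBBBB
BBBBBBBBB
BBBBBBBBB
BBBBBBBBB
BBBBBBBBB
BBBBBYWWG
BBBBBBBBB
BBBBBBBBB

Answer: BBBBBBBBB
WBBBBBBBB
BBBBBBBBB
BBBBBBBBB
BBBBBBBBB
BBBBBBBBB
BBBBBYWWG
BBBBBBBBB
BBBBBBBBB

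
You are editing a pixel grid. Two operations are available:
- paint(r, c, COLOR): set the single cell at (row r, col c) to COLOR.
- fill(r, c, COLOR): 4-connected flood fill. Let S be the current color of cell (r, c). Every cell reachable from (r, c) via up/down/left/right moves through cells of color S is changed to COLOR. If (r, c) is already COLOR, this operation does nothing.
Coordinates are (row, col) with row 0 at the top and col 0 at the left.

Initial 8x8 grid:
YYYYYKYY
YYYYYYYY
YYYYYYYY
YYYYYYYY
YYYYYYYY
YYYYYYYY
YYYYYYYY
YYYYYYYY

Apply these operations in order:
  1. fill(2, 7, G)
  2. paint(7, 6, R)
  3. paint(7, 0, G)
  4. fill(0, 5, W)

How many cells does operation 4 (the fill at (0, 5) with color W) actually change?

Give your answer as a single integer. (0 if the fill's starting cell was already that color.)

After op 1 fill(2,7,G) [63 cells changed]:
GGGGGKGG
GGGGGGGG
GGGGGGGG
GGGGGGGG
GGGGGGGG
GGGGGGGG
GGGGGGGG
GGGGGGGG
After op 2 paint(7,6,R):
GGGGGKGG
GGGGGGGG
GGGGGGGG
GGGGGGGG
GGGGGGGG
GGGGGGGG
GGGGGGGG
GGGGGGRG
After op 3 paint(7,0,G):
GGGGGKGG
GGGGGGGG
GGGGGGGG
GGGGGGGG
GGGGGGGG
GGGGGGGG
GGGGGGGG
GGGGGGRG
After op 4 fill(0,5,W) [1 cells changed]:
GGGGGWGG
GGGGGGGG
GGGGGGGG
GGGGGGGG
GGGGGGGG
GGGGGGGG
GGGGGGGG
GGGGGGRG

Answer: 1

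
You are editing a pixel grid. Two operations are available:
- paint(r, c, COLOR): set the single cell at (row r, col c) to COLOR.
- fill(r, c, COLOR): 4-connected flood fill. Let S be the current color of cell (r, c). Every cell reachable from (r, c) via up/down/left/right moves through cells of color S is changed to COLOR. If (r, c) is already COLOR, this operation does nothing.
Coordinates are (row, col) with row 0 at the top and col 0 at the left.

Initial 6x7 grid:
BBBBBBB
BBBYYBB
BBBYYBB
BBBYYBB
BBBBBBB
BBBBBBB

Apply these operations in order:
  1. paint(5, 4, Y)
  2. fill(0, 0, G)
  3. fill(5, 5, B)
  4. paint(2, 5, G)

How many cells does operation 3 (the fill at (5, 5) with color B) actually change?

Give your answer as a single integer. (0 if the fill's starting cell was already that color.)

Answer: 35

Derivation:
After op 1 paint(5,4,Y):
BBBBBBB
BBBYYBB
BBBYYBB
BBBYYBB
BBBBBBB
BBBBYBB
After op 2 fill(0,0,G) [35 cells changed]:
GGGGGGG
GGGYYGG
GGGYYGG
GGGYYGG
GGGGGGG
GGGGYGG
After op 3 fill(5,5,B) [35 cells changed]:
BBBBBBB
BBBYYBB
BBBYYBB
BBBYYBB
BBBBBBB
BBBBYBB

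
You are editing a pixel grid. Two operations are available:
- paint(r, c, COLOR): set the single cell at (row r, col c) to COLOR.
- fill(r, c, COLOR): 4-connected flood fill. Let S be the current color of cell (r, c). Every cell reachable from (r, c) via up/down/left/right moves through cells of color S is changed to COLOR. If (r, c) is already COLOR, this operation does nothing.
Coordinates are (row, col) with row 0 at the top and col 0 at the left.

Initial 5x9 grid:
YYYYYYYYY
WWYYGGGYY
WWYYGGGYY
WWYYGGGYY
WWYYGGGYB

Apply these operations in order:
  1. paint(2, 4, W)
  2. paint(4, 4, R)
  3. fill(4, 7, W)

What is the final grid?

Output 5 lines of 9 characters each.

Answer: WWWWWWWWW
WWWWGGGWW
WWWWWGGWW
WWWWGGGWW
WWWWRGGWB

Derivation:
After op 1 paint(2,4,W):
YYYYYYYYY
WWYYGGGYY
WWYYWGGYY
WWYYGGGYY
WWYYGGGYB
After op 2 paint(4,4,R):
YYYYYYYYY
WWYYGGGYY
WWYYWGGYY
WWYYGGGYY
WWYYRGGYB
After op 3 fill(4,7,W) [24 cells changed]:
WWWWWWWWW
WWWWGGGWW
WWWWWGGWW
WWWWGGGWW
WWWWRGGWB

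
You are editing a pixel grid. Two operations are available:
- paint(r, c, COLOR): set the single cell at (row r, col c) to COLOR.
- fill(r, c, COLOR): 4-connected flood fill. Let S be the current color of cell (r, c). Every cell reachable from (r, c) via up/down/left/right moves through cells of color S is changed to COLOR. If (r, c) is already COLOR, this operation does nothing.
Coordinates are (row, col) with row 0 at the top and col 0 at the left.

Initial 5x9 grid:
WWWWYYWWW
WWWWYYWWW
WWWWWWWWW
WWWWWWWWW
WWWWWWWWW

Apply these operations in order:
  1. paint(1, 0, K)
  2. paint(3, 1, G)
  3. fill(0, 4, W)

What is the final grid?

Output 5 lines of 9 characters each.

Answer: WWWWWWWWW
KWWWWWWWW
WWWWWWWWW
WGWWWWWWW
WWWWWWWWW

Derivation:
After op 1 paint(1,0,K):
WWWWYYWWW
KWWWYYWWW
WWWWWWWWW
WWWWWWWWW
WWWWWWWWW
After op 2 paint(3,1,G):
WWWWYYWWW
KWWWYYWWW
WWWWWWWWW
WGWWWWWWW
WWWWWWWWW
After op 3 fill(0,4,W) [4 cells changed]:
WWWWWWWWW
KWWWWWWWW
WWWWWWWWW
WGWWWWWWW
WWWWWWWWW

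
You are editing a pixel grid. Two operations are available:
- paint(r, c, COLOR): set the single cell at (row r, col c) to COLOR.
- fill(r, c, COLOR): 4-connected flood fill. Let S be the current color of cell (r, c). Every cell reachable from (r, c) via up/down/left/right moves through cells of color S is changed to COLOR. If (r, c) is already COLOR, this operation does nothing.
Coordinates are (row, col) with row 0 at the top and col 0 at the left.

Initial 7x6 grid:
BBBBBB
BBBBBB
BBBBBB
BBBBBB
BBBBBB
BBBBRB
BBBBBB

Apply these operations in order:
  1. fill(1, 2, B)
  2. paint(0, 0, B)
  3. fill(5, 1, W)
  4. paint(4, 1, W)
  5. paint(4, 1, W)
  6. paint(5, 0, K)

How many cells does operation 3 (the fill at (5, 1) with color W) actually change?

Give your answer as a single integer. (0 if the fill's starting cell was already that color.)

Answer: 41

Derivation:
After op 1 fill(1,2,B) [0 cells changed]:
BBBBBB
BBBBBB
BBBBBB
BBBBBB
BBBBBB
BBBBRB
BBBBBB
After op 2 paint(0,0,B):
BBBBBB
BBBBBB
BBBBBB
BBBBBB
BBBBBB
BBBBRB
BBBBBB
After op 3 fill(5,1,W) [41 cells changed]:
WWWWWW
WWWWWW
WWWWWW
WWWWWW
WWWWWW
WWWWRW
WWWWWW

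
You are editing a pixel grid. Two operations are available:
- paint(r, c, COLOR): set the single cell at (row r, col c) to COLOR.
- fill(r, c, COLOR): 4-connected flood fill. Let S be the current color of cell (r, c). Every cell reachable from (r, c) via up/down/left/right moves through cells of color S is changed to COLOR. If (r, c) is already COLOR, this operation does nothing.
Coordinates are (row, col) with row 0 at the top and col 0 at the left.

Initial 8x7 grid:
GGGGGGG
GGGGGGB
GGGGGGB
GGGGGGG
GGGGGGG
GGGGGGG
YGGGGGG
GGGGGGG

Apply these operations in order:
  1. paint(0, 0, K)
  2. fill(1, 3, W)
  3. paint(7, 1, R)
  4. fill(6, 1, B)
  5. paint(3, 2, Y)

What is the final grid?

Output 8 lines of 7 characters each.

After op 1 paint(0,0,K):
KGGGGGG
GGGGGGB
GGGGGGB
GGGGGGG
GGGGGGG
GGGGGGG
YGGGGGG
GGGGGGG
After op 2 fill(1,3,W) [52 cells changed]:
KWWWWWW
WWWWWWB
WWWWWWB
WWWWWWW
WWWWWWW
WWWWWWW
YWWWWWW
WWWWWWW
After op 3 paint(7,1,R):
KWWWWWW
WWWWWWB
WWWWWWB
WWWWWWW
WWWWWWW
WWWWWWW
YWWWWWW
WRWWWWW
After op 4 fill(6,1,B) [50 cells changed]:
KBBBBBB
BBBBBBB
BBBBBBB
BBBBBBB
BBBBBBB
BBBBBBB
YBBBBBB
WRBBBBB
After op 5 paint(3,2,Y):
KBBBBBB
BBBBBBB
BBBBBBB
BBYBBBB
BBBBBBB
BBBBBBB
YBBBBBB
WRBBBBB

Answer: KBBBBBB
BBBBBBB
BBBBBBB
BBYBBBB
BBBBBBB
BBBBBBB
YBBBBBB
WRBBBBB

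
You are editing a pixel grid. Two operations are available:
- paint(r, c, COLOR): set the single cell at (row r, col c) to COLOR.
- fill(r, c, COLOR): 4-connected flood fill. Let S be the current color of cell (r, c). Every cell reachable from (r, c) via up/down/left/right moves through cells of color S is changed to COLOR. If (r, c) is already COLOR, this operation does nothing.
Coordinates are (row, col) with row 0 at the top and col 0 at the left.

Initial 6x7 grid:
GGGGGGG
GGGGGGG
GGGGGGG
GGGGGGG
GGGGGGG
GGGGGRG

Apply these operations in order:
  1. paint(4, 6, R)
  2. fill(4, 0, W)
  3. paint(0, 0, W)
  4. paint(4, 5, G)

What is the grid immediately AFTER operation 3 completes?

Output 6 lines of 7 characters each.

After op 1 paint(4,6,R):
GGGGGGG
GGGGGGG
GGGGGGG
GGGGGGG
GGGGGGR
GGGGGRG
After op 2 fill(4,0,W) [39 cells changed]:
WWWWWWW
WWWWWWW
WWWWWWW
WWWWWWW
WWWWWWR
WWWWWRG
After op 3 paint(0,0,W):
WWWWWWW
WWWWWWW
WWWWWWW
WWWWWWW
WWWWWWR
WWWWWRG

Answer: WWWWWWW
WWWWWWW
WWWWWWW
WWWWWWW
WWWWWWR
WWWWWRG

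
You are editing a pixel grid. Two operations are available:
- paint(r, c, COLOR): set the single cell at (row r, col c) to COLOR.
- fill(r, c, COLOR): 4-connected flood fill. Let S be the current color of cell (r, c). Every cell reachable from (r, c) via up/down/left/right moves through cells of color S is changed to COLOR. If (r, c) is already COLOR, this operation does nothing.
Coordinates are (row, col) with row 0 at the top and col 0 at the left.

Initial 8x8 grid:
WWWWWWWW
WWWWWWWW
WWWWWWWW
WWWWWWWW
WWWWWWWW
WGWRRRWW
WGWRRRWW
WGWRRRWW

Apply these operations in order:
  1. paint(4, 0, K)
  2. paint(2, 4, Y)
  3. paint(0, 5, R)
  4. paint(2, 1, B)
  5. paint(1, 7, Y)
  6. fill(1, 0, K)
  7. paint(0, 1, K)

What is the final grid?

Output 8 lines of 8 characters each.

Answer: KKKKKRKK
KKKKKKKY
KBKKYKKK
KKKKKKKK
KKKKKKKK
WGKRRRKK
WGKRRRKK
WGKRRRKK

Derivation:
After op 1 paint(4,0,K):
WWWWWWWW
WWWWWWWW
WWWWWWWW
WWWWWWWW
KWWWWWWW
WGWRRRWW
WGWRRRWW
WGWRRRWW
After op 2 paint(2,4,Y):
WWWWWWWW
WWWWWWWW
WWWWYWWW
WWWWWWWW
KWWWWWWW
WGWRRRWW
WGWRRRWW
WGWRRRWW
After op 3 paint(0,5,R):
WWWWWRWW
WWWWWWWW
WWWWYWWW
WWWWWWWW
KWWWWWWW
WGWRRRWW
WGWRRRWW
WGWRRRWW
After op 4 paint(2,1,B):
WWWWWRWW
WWWWWWWW
WBWWYWWW
WWWWWWWW
KWWWWWWW
WGWRRRWW
WGWRRRWW
WGWRRRWW
After op 5 paint(1,7,Y):
WWWWWRWW
WWWWWWWY
WBWWYWWW
WWWWWWWW
KWWWWWWW
WGWRRRWW
WGWRRRWW
WGWRRRWW
After op 6 fill(1,0,K) [44 cells changed]:
KKKKKRKK
KKKKKKKY
KBKKYKKK
KKKKKKKK
KKKKKKKK
WGKRRRKK
WGKRRRKK
WGKRRRKK
After op 7 paint(0,1,K):
KKKKKRKK
KKKKKKKY
KBKKYKKK
KKKKKKKK
KKKKKKKK
WGKRRRKK
WGKRRRKK
WGKRRRKK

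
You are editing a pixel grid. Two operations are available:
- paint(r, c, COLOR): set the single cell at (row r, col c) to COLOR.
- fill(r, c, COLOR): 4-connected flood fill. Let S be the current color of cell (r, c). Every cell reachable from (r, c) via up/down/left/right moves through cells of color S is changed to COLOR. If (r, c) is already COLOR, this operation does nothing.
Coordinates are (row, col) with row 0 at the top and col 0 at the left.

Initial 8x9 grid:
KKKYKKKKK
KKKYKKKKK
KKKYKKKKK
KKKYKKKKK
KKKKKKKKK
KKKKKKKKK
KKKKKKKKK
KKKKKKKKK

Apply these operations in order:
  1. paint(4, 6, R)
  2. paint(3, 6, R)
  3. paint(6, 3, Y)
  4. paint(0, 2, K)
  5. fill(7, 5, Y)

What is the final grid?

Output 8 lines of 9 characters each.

After op 1 paint(4,6,R):
KKKYKKKKK
KKKYKKKKK
KKKYKKKKK
KKKYKKKKK
KKKKKKRKK
KKKKKKKKK
KKKKKKKKK
KKKKKKKKK
After op 2 paint(3,6,R):
KKKYKKKKK
KKKYKKKKK
KKKYKKKKK
KKKYKKRKK
KKKKKKRKK
KKKKKKKKK
KKKKKKKKK
KKKKKKKKK
After op 3 paint(6,3,Y):
KKKYKKKKK
KKKYKKKKK
KKKYKKKKK
KKKYKKRKK
KKKKKKRKK
KKKKKKKKK
KKKYKKKKK
KKKKKKKKK
After op 4 paint(0,2,K):
KKKYKKKKK
KKKYKKKKK
KKKYKKKKK
KKKYKKRKK
KKKKKKRKK
KKKKKKKKK
KKKYKKKKK
KKKKKKKKK
After op 5 fill(7,5,Y) [65 cells changed]:
YYYYYYYYY
YYYYYYYYY
YYYYYYYYY
YYYYYYRYY
YYYYYYRYY
YYYYYYYYY
YYYYYYYYY
YYYYYYYYY

Answer: YYYYYYYYY
YYYYYYYYY
YYYYYYYYY
YYYYYYRYY
YYYYYYRYY
YYYYYYYYY
YYYYYYYYY
YYYYYYYYY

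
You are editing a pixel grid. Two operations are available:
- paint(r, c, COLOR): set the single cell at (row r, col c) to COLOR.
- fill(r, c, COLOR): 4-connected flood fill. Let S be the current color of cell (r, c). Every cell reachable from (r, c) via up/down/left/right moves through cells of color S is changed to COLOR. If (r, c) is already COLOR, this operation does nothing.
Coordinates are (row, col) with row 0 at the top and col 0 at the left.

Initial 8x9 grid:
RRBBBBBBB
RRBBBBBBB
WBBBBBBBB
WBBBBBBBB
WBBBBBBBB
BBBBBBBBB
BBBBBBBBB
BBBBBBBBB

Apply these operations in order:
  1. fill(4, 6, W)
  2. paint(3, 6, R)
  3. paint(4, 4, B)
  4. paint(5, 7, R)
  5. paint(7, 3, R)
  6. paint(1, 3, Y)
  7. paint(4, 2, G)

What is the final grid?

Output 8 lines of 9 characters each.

Answer: RRWWWWWWW
RRWYWWWWW
WWWWWWWWW
WWWWWWRWW
WWGWBWWWW
WWWWWWWRW
WWWWWWWWW
WWWRWWWWW

Derivation:
After op 1 fill(4,6,W) [65 cells changed]:
RRWWWWWWW
RRWWWWWWW
WWWWWWWWW
WWWWWWWWW
WWWWWWWWW
WWWWWWWWW
WWWWWWWWW
WWWWWWWWW
After op 2 paint(3,6,R):
RRWWWWWWW
RRWWWWWWW
WWWWWWWWW
WWWWWWRWW
WWWWWWWWW
WWWWWWWWW
WWWWWWWWW
WWWWWWWWW
After op 3 paint(4,4,B):
RRWWWWWWW
RRWWWWWWW
WWWWWWWWW
WWWWWWRWW
WWWWBWWWW
WWWWWWWWW
WWWWWWWWW
WWWWWWWWW
After op 4 paint(5,7,R):
RRWWWWWWW
RRWWWWWWW
WWWWWWWWW
WWWWWWRWW
WWWWBWWWW
WWWWWWWRW
WWWWWWWWW
WWWWWWWWW
After op 5 paint(7,3,R):
RRWWWWWWW
RRWWWWWWW
WWWWWWWWW
WWWWWWRWW
WWWWBWWWW
WWWWWWWRW
WWWWWWWWW
WWWRWWWWW
After op 6 paint(1,3,Y):
RRWWWWWWW
RRWYWWWWW
WWWWWWWWW
WWWWWWRWW
WWWWBWWWW
WWWWWWWRW
WWWWWWWWW
WWWRWWWWW
After op 7 paint(4,2,G):
RRWWWWWWW
RRWYWWWWW
WWWWWWWWW
WWWWWWRWW
WWGWBWWWW
WWWWWWWRW
WWWWWWWWW
WWWRWWWWW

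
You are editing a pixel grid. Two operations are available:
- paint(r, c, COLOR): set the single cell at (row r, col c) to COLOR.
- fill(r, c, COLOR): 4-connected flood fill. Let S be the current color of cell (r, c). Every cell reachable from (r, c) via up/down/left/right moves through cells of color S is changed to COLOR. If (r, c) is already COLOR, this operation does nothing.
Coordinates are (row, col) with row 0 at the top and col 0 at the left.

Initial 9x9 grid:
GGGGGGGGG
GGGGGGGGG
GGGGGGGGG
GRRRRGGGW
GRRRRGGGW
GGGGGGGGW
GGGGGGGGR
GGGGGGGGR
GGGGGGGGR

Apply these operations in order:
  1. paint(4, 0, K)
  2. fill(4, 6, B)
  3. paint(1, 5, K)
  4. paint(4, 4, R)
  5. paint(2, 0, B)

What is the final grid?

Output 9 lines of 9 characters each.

Answer: BBBBBBBBB
BBBBBKBBB
BBBBBBBBB
BRRRRBBBW
KRRRRBBBW
BBBBBBBBW
BBBBBBBBR
BBBBBBBBR
BBBBBBBBR

Derivation:
After op 1 paint(4,0,K):
GGGGGGGGG
GGGGGGGGG
GGGGGGGGG
GRRRRGGGW
KRRRRGGGW
GGGGGGGGW
GGGGGGGGR
GGGGGGGGR
GGGGGGGGR
After op 2 fill(4,6,B) [66 cells changed]:
BBBBBBBBB
BBBBBBBBB
BBBBBBBBB
BRRRRBBBW
KRRRRBBBW
BBBBBBBBW
BBBBBBBBR
BBBBBBBBR
BBBBBBBBR
After op 3 paint(1,5,K):
BBBBBBBBB
BBBBBKBBB
BBBBBBBBB
BRRRRBBBW
KRRRRBBBW
BBBBBBBBW
BBBBBBBBR
BBBBBBBBR
BBBBBBBBR
After op 4 paint(4,4,R):
BBBBBBBBB
BBBBBKBBB
BBBBBBBBB
BRRRRBBBW
KRRRRBBBW
BBBBBBBBW
BBBBBBBBR
BBBBBBBBR
BBBBBBBBR
After op 5 paint(2,0,B):
BBBBBBBBB
BBBBBKBBB
BBBBBBBBB
BRRRRBBBW
KRRRRBBBW
BBBBBBBBW
BBBBBBBBR
BBBBBBBBR
BBBBBBBBR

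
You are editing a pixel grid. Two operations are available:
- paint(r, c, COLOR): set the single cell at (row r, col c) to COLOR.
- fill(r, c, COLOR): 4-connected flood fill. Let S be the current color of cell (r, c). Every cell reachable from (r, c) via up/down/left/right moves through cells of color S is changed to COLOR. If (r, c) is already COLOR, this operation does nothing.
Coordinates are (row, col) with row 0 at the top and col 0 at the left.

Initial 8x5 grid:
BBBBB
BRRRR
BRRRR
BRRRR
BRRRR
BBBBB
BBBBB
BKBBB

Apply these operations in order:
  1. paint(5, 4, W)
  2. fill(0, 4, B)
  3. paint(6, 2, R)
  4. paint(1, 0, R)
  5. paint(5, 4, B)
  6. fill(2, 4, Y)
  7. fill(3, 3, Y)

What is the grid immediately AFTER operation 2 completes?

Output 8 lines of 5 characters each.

After op 1 paint(5,4,W):
BBBBB
BRRRR
BRRRR
BRRRR
BRRRR
BBBBW
BBBBB
BKBBB
After op 2 fill(0,4,B) [0 cells changed]:
BBBBB
BRRRR
BRRRR
BRRRR
BRRRR
BBBBW
BBBBB
BKBBB

Answer: BBBBB
BRRRR
BRRRR
BRRRR
BRRRR
BBBBW
BBBBB
BKBBB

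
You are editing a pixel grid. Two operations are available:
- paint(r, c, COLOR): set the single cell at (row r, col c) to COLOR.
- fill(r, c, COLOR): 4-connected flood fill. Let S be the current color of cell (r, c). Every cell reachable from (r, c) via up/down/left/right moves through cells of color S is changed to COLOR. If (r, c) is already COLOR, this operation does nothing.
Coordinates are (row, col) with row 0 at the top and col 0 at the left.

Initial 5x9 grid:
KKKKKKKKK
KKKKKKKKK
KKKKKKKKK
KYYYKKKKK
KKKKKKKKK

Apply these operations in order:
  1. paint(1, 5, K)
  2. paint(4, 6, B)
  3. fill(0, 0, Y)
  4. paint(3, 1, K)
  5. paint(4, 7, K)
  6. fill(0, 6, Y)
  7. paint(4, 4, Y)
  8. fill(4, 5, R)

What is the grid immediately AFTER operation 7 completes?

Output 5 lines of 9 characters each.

After op 1 paint(1,5,K):
KKKKKKKKK
KKKKKKKKK
KKKKKKKKK
KYYYKKKKK
KKKKKKKKK
After op 2 paint(4,6,B):
KKKKKKKKK
KKKKKKKKK
KKKKKKKKK
KYYYKKKKK
KKKKKKBKK
After op 3 fill(0,0,Y) [41 cells changed]:
YYYYYYYYY
YYYYYYYYY
YYYYYYYYY
YYYYYYYYY
YYYYYYBYY
After op 4 paint(3,1,K):
YYYYYYYYY
YYYYYYYYY
YYYYYYYYY
YKYYYYYYY
YYYYYYBYY
After op 5 paint(4,7,K):
YYYYYYYYY
YYYYYYYYY
YYYYYYYYY
YKYYYYYYY
YYYYYYBKY
After op 6 fill(0,6,Y) [0 cells changed]:
YYYYYYYYY
YYYYYYYYY
YYYYYYYYY
YKYYYYYYY
YYYYYYBKY
After op 7 paint(4,4,Y):
YYYYYYYYY
YYYYYYYYY
YYYYYYYYY
YKYYYYYYY
YYYYYYBKY

Answer: YYYYYYYYY
YYYYYYYYY
YYYYYYYYY
YKYYYYYYY
YYYYYYBKY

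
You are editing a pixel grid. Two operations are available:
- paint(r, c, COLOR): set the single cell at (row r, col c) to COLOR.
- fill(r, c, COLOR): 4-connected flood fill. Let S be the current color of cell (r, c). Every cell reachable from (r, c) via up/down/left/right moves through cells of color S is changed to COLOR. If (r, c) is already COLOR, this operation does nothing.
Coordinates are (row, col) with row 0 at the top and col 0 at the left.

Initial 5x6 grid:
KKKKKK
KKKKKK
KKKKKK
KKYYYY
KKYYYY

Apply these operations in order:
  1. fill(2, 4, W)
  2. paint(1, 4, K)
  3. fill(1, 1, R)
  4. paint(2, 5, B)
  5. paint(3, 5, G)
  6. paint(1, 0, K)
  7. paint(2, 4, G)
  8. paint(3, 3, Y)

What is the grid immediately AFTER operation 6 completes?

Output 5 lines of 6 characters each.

After op 1 fill(2,4,W) [22 cells changed]:
WWWWWW
WWWWWW
WWWWWW
WWYYYY
WWYYYY
After op 2 paint(1,4,K):
WWWWWW
WWWWKW
WWWWWW
WWYYYY
WWYYYY
After op 3 fill(1,1,R) [21 cells changed]:
RRRRRR
RRRRKR
RRRRRR
RRYYYY
RRYYYY
After op 4 paint(2,5,B):
RRRRRR
RRRRKR
RRRRRB
RRYYYY
RRYYYY
After op 5 paint(3,5,G):
RRRRRR
RRRRKR
RRRRRB
RRYYYG
RRYYYY
After op 6 paint(1,0,K):
RRRRRR
KRRRKR
RRRRRB
RRYYYG
RRYYYY

Answer: RRRRRR
KRRRKR
RRRRRB
RRYYYG
RRYYYY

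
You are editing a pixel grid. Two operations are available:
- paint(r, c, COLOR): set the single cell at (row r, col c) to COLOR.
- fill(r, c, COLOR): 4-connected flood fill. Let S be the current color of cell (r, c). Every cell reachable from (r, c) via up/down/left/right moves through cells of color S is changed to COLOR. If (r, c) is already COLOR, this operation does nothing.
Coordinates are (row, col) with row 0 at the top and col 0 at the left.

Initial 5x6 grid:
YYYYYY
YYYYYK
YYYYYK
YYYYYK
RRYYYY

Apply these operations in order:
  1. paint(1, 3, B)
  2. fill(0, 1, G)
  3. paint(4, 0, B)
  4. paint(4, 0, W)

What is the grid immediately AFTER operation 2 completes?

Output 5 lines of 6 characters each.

Answer: GGGGGG
GGGBGK
GGGGGK
GGGGGK
RRGGGG

Derivation:
After op 1 paint(1,3,B):
YYYYYY
YYYBYK
YYYYYK
YYYYYK
RRYYYY
After op 2 fill(0,1,G) [24 cells changed]:
GGGGGG
GGGBGK
GGGGGK
GGGGGK
RRGGGG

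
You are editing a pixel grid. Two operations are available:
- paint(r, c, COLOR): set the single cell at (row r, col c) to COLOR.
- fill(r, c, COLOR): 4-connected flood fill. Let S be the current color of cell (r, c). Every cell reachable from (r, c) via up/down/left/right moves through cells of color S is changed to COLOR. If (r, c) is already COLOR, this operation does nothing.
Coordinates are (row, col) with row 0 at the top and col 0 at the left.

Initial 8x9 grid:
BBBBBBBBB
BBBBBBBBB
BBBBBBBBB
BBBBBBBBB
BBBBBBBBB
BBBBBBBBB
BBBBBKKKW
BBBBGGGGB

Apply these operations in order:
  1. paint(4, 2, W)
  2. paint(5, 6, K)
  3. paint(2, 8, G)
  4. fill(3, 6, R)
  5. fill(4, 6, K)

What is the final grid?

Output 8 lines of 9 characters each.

After op 1 paint(4,2,W):
BBBBBBBBB
BBBBBBBBB
BBBBBBBBB
BBBBBBBBB
BBWBBBBBB
BBBBBBBBB
BBBBBKKKW
BBBBGGGGB
After op 2 paint(5,6,K):
BBBBBBBBB
BBBBBBBBB
BBBBBBBBB
BBBBBBBBB
BBWBBBBBB
BBBBBBKBB
BBBBBKKKW
BBBBGGGGB
After op 3 paint(2,8,G):
BBBBBBBBB
BBBBBBBBB
BBBBBBBBG
BBBBBBBBB
BBWBBBBBB
BBBBBBKBB
BBBBBKKKW
BBBBGGGGB
After op 4 fill(3,6,R) [60 cells changed]:
RRRRRRRRR
RRRRRRRRR
RRRRRRRRG
RRRRRRRRR
RRWRRRRRR
RRRRRRKRR
RRRRRKKKW
RRRRGGGGB
After op 5 fill(4,6,K) [60 cells changed]:
KKKKKKKKK
KKKKKKKKK
KKKKKKKKG
KKKKKKKKK
KKWKKKKKK
KKKKKKKKK
KKKKKKKKW
KKKKGGGGB

Answer: KKKKKKKKK
KKKKKKKKK
KKKKKKKKG
KKKKKKKKK
KKWKKKKKK
KKKKKKKKK
KKKKKKKKW
KKKKGGGGB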